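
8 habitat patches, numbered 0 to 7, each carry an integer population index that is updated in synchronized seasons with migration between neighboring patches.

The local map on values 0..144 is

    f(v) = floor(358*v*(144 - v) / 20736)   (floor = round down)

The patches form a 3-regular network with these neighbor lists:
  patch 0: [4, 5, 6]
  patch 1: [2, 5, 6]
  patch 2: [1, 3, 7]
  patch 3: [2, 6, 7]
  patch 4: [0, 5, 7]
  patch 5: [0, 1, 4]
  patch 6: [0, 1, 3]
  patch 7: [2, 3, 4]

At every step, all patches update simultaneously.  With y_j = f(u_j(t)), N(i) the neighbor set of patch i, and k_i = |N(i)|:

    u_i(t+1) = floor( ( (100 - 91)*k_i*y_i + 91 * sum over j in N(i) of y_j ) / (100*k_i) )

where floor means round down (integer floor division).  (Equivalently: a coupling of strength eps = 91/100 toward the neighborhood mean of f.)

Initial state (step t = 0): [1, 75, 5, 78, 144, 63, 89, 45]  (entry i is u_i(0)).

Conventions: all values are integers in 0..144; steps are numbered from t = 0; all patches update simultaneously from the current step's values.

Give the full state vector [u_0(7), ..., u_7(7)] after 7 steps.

Simulating step by step:
t=0: [1, 75, 5, 78, 144, 63, 89, 45]
t=1: [52, 63, 77, 59, 50, 35, 61, 36]
t=2: [78, 81, 81, 81, 72, 81, 85, 83]
t=3: [87, 87, 87, 87, 87, 88, 87, 88]
t=4: [85, 85, 85, 85, 85, 85, 85, 85]
t=5: [86, 86, 86, 86, 86, 86, 86, 86]
t=6: [86, 86, 86, 86, 86, 86, 86, 86]
t=7: [86, 86, 86, 86, 86, 86, 86, 86]

Answer: [86, 86, 86, 86, 86, 86, 86, 86]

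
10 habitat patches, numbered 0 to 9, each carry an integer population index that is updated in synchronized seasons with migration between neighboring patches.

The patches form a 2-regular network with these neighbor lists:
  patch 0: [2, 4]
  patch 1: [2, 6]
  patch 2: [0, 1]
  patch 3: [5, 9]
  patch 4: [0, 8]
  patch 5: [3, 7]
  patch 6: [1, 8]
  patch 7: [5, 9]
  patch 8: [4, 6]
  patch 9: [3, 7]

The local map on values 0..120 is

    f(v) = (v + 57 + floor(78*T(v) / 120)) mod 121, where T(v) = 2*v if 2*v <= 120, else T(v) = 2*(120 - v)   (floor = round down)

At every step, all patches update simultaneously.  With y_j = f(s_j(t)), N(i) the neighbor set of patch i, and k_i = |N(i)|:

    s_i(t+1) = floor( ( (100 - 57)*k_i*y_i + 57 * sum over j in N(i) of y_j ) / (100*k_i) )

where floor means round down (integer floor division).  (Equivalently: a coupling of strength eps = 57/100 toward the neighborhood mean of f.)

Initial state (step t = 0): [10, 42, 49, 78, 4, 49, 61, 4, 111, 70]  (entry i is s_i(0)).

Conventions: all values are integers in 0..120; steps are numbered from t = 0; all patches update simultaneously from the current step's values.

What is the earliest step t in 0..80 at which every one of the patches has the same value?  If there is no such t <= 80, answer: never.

Simulating step by step:
t=0: [10, 42, 49, 78, 4, 49, 61, 4, 111, 70]  (not all equal)
t=1: [66, 48, 52, 63, 67, 58, 57, 62, 64, 68]  (not all equal)
t=2: [66, 54, 57, 71, 71, 71, 62, 71, 70, 72]  (not all equal)
t=3: [70, 65, 66, 70, 70, 70, 68, 70, 71, 70]  (not all equal)
t=4: [71, 71, 71, 71, 70, 71, 71, 71, 70, 71]  (not all equal)
t=5: [70, 70, 70, 70, 70, 70, 70, 70, 70, 70]  (all equal)

Answer: 5
Key observation: Synchronization is absorbing here: once all patches are equal they stay equal, and step 5 is the first all-equal step.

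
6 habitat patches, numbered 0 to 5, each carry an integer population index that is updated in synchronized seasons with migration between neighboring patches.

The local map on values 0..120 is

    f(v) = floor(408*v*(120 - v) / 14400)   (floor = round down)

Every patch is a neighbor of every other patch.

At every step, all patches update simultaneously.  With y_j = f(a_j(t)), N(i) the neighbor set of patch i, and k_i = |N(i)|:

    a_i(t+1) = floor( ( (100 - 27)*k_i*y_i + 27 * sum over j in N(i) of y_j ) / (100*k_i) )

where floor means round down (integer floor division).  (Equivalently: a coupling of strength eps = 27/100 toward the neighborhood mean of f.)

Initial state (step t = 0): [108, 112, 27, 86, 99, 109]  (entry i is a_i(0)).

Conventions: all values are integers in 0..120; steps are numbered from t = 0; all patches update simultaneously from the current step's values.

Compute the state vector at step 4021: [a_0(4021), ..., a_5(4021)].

Answer: [54, 54, 54, 54, 54, 54]
Key observation: The state at step 6, [100, 100, 100, 100, 100, 100], reappears at step 10: the system is in a cycle of period 4 from step 6 on.  Therefore the state at step 4021 equals the state at step 6 + ((4021 - 6) mod 4) = 9, which is [54, 54, 54, 54, 54, 54].

Derivation:
t=0: [108, 112, 27, 86, 99, 109]
t=1: [40, 33, 64, 71, 55, 38]
t=2: [91, 84, 98, 96, 98, 89]
t=3: [72, 80, 64, 66, 64, 75]
t=4: [97, 92, 99, 99, 99, 95]
t=5: [62, 68, 59, 59, 59, 65]
t=6: [100, 100, 100, 100, 100, 100]
t=7: [56, 56, 56, 56, 56, 56]
t=8: [101, 101, 101, 101, 101, 101]
t=9: [54, 54, 54, 54, 54, 54]
t=10: [100, 100, 100, 100, 100, 100]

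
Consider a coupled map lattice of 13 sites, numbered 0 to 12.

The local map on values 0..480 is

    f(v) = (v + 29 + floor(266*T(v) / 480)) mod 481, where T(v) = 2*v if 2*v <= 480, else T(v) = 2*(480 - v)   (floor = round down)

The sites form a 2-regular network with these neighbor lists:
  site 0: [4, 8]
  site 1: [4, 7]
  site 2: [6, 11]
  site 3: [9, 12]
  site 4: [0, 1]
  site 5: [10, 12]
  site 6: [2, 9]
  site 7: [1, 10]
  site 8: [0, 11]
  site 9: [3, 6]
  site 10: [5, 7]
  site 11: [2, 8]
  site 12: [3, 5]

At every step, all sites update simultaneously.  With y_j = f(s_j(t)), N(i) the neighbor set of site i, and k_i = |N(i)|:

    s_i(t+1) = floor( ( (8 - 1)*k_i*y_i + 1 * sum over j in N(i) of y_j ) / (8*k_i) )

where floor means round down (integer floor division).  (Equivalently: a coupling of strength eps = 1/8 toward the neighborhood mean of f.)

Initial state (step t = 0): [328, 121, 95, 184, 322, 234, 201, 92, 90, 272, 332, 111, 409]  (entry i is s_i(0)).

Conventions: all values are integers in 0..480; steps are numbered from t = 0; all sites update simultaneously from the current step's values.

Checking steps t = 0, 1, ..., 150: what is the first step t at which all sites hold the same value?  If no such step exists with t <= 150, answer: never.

Simulating step by step:
t=0: [328, 121, 95, 184, 322, 234, 201, 92, 90, 272, 332, 111, 409]  (not all equal)
t=1: [54, 265, 245, 369, 59, 40, 412, 214, 209, 98, 54, 258, 59]  (not all equal)
t=2: [163, 84, 51, 59, 145, 117, 48, 432, 422, 210, 161, 78, 143]  (not all equal)
t=3: [348, 203, 139, 183, 328, 284, 151, 64, 65, 429, 341, 179, 315]  (not all equal)
t=4: [49, 411, 328, 367, 69, 48, 325, 173, 173, 76, 50, 385, 68]  (not all equal)
t=5: [150, 66, 43, 57, 162, 132, 53, 354, 354, 170, 149, 60, 161]  (not all equal)
t=6: [327, 172, 122, 177, 355, 313, 154, 67, 67, 356, 321, 145, 350]  (not all equal)
t=7: [51, 355, 293, 356, 63, 45, 329, 176, 172, 83, 52, 320, 64]  (not all equal)
t=8: [153, 70, 47, 58, 151, 126, 54, 361, 353, 182, 153, 66, 152]  (not all equal)
t=9: [331, 178, 131, 179, 336, 301, 158, 67, 68, 378, 328, 157, 333]  (not all equal)
t=10: [51, 366, 312, 360, 65, 46, 338, 176, 175, 82, 52, 344, 65]  (not all equal)
t=11: [154, 70, 45, 58, 156, 128, 53, 361, 358, 181, 153, 64, 155]  (not all equal)
t=12: [333, 178, 126, 179, 345, 304, 155, 67, 68, 376, 328, 152, 338]  (not all equal)
t=13: [51, 366, 301, 360, 64, 46, 331, 176, 175, 81, 52, 334, 65]  (not all equal)
t=14: [154, 70, 46, 58, 153, 128, 53, 361, 358, 179, 153, 65, 155]  (not all equal)
t=15: [333, 178, 128, 179, 340, 304, 155, 67, 68, 373, 328, 155, 338]  (not all equal)
t=16: [51, 366, 305, 360, 65, 46, 331, 176, 175, 81, 52, 340, 65]  (not all equal)
t=17: [154, 70, 45, 58, 156, 128, 53, 361, 358, 179, 153, 65, 155]  (not all equal)
t=18: [333, 178, 126, 179, 345, 304, 155, 67, 68, 373, 328, 155, 338]  (not all equal)
t=19: [51, 366, 301, 360, 64, 46, 331, 176, 175, 81, 52, 339, 65]  (not all equal)
t=20: [154, 70, 46, 58, 153, 128, 53, 361, 358, 179, 153, 65, 155]  (not all equal)

Answer: never
Key observation: The state at step 14 reappears at step 20 — the system is in a cycle of period 6 from step 14 on.  No step 0..20 is synchronized, and the cycle repeats forever, so no step up to 150 (or ever) has all sites equal.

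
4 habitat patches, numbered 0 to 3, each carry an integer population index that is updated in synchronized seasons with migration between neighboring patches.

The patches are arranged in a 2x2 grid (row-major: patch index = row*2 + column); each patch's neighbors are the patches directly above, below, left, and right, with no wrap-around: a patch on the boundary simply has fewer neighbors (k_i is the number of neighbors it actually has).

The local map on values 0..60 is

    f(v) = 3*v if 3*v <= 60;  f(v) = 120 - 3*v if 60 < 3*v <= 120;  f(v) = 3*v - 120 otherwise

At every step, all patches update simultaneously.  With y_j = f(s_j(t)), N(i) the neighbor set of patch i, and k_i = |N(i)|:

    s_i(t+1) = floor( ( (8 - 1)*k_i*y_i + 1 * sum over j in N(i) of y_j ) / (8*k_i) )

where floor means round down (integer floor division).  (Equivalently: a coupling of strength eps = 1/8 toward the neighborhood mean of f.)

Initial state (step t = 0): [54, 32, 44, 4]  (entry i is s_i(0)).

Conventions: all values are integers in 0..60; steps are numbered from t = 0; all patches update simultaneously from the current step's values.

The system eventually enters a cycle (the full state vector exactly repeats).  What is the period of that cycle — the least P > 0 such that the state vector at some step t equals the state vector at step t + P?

Simulating step by step:
t=0: [54, 32, 44, 4]
t=1: [39, 24, 13, 12]
t=2: [8, 44, 36, 36]
t=3: [22, 12, 12, 12]
t=4: [51, 37, 37, 36]
t=5: [30, 10, 10, 11]
t=6: [30, 30, 30, 32]
t=7: [30, 29, 29, 24]
t=8: [30, 33, 33, 46]
t=9: [28, 21, 21, 18]
t=10: [38, 55, 55, 54]
t=11: [10, 42, 42, 42]
t=12: [27, 7, 7, 6]
t=13: [36, 21, 21, 18]
t=14: [17, 54, 54, 54]
t=15: [49, 42, 42, 42]
t=16: [24, 7, 7, 6]
t=17: [44, 22, 22, 18]
t=18: [17, 51, 51, 54]
t=19: [48, 34, 34, 40]
t=20: [23, 17, 17, 2]
t=21: [51, 48, 48, 11]
t=22: [31, 25, 25, 31]
t=23: [29, 42, 42, 29]
t=24: [29, 9, 9, 29]
t=25: [32, 27, 27, 32]
t=26: [25, 37, 37, 25]
t=27: [40, 13, 13, 40]
t=28: [4, 34, 34, 4]
t=29: [12, 17, 17, 12]
t=30: [37, 49, 49, 37]
t=31: [11, 24, 24, 11]
t=32: [34, 46, 46, 34]
t=33: [18, 18, 18, 18]
t=34: [54, 54, 54, 54]
t=35: [42, 42, 42, 42]
t=36: [6, 6, 6, 6]
t=37: [18, 18, 18, 18]

Answer: 4
Key observation: The state at step 33, [18, 18, 18, 18], reappears at step 37 — and no state repeats earlier — so the cycle the system enters has period 4.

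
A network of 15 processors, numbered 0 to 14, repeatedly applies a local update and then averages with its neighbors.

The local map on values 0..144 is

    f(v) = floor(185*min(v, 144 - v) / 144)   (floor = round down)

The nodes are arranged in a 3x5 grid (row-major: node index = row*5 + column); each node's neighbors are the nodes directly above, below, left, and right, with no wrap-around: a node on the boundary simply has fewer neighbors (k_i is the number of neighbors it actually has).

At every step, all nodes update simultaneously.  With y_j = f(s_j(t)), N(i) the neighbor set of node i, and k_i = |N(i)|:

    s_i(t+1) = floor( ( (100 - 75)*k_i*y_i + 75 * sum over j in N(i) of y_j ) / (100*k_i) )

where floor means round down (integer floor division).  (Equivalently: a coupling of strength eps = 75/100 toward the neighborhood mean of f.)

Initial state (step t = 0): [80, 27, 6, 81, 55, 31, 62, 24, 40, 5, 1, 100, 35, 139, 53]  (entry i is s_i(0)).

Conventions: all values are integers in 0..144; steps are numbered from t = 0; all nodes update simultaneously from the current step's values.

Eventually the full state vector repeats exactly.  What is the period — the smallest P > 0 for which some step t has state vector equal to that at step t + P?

Answer: 4
Key observation: The state at step 14, [91, 91, 91, 91, 91, 91, 91, 91, 91, 91, 91, 91, 91, 91, 91], reappears at step 18 — and no state repeats earlier — so the cycle the system enters has period 4.

Derivation:
t=0: [80, 27, 6, 81, 55, 31, 62, 24, 40, 5, 1, 100, 35, 139, 53]
t=1: [47, 50, 37, 52, 49, 50, 49, 41, 35, 48, 35, 45, 34, 42, 21]
t=2: [63, 58, 57, 54, 63, 57, 59, 49, 54, 48, 56, 51, 51, 41, 49]
t=3: [75, 75, 69, 72, 68, 74, 70, 68, 63, 68, 69, 69, 61, 62, 57]
t=4: [88, 88, 88, 86, 88, 88, 88, 84, 84, 81, 88, 85, 83, 77, 80]
t=5: [71, 71, 73, 73, 75, 71, 72, 74, 78, 77, 72, 73, 79, 80, 82]
t=6: [91, 91, 90, 88, 88, 91, 90, 87, 86, 84, 91, 89, 86, 82, 82]
t=7: [68, 68, 70, 71, 73, 68, 69, 71, 74, 75, 68, 70, 74, 76, 78]
t=8: [87, 87, 89, 90, 89, 87, 88, 89, 89, 88, 87, 88, 89, 87, 86]
t=9: [73, 71, 70, 69, 70, 72, 71, 70, 70, 71, 72, 71, 71, 71, 72]
t=10: [91, 90, 89, 88, 89, 91, 90, 89, 89, 90, 91, 91, 90, 90, 91]
t=11: [68, 69, 70, 70, 70, 68, 68, 69, 69, 69, 68, 68, 69, 69, 68]
t=12: [87, 87, 88, 88, 88, 87, 87, 88, 88, 88, 87, 87, 87, 87, 87]
t=13: [73, 72, 71, 71, 71, 73, 72, 71, 71, 71, 73, 73, 72, 72, 72]
t=14: [91, 91, 91, 91, 91, 91, 91, 91, 91, 91, 91, 91, 91, 91, 91]
t=15: [68, 68, 68, 68, 68, 68, 68, 68, 68, 68, 68, 68, 68, 68, 68]
t=16: [87, 87, 87, 87, 87, 87, 87, 87, 87, 87, 87, 87, 87, 87, 87]
t=17: [73, 73, 73, 73, 73, 73, 73, 73, 73, 73, 73, 73, 73, 73, 73]
t=18: [91, 91, 91, 91, 91, 91, 91, 91, 91, 91, 91, 91, 91, 91, 91]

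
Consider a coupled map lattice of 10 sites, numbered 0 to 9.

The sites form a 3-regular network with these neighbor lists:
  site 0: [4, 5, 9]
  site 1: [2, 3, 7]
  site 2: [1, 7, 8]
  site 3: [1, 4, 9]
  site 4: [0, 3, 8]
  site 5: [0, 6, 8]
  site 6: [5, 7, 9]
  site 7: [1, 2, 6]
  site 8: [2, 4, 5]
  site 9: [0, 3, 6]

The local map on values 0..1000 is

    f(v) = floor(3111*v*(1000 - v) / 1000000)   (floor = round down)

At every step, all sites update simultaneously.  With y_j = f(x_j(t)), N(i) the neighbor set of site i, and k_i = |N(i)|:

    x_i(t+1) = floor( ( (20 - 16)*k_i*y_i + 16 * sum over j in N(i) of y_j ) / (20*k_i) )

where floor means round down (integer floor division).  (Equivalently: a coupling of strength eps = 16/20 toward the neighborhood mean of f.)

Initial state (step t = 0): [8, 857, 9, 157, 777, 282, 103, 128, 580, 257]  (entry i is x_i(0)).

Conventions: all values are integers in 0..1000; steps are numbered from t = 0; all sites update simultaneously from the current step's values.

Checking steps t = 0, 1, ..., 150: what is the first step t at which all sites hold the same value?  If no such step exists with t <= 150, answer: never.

Simulating step by step:
t=0: [8, 857, 9, 157, 777, 282, 103, 128, 580, 257]  (not all equal)
t=1: [474, 285, 401, 485, 425, 410, 476, 254, 470, 311]  (not all equal)
t=2: [735, 690, 681, 704, 772, 770, 690, 692, 757, 753]  (not all equal)
t=3: [567, 662, 641, 606, 596, 601, 610, 667, 586, 627]  (not all equal)
t=4: [745, 711, 713, 727, 752, 751, 724, 711, 740, 744]  (not all equal)
t=5: [585, 632, 627, 606, 597, 598, 607, 633, 598, 606]  (not all equal)
t=6: [747, 728, 729, 738, 748, 747, 738, 728, 741, 745]  (not all equal)
t=7: [587, 611, 610, 598, 593, 593, 598, 611, 595, 595]  (not all equal)
t=8: [750, 741, 741, 746, 750, 750, 746, 741, 747, 749]  (not all equal)
t=9: [583, 594, 594, 588, 585, 585, 588, 594, 587, 586]  (not all equal)
t=10: [754, 750, 751, 753, 754, 754, 753, 750, 753, 754]  (not all equal)
t=11: [577, 581, 581, 578, 577, 577, 578, 581, 578, 577]  (not all equal)
t=12: [759, 757, 757, 758, 758, 758, 758, 757, 758, 758]  (not all equal)
t=13: [569, 571, 571, 570, 569, 569, 570, 571, 570, 569]  (not all equal)
t=14: [762, 762, 762, 762, 762, 762, 762, 762, 762, 762]  (all equal)

Answer: 14
Key observation: Synchronization is absorbing here: once all sites are equal they stay equal, and step 14 is the first all-equal step.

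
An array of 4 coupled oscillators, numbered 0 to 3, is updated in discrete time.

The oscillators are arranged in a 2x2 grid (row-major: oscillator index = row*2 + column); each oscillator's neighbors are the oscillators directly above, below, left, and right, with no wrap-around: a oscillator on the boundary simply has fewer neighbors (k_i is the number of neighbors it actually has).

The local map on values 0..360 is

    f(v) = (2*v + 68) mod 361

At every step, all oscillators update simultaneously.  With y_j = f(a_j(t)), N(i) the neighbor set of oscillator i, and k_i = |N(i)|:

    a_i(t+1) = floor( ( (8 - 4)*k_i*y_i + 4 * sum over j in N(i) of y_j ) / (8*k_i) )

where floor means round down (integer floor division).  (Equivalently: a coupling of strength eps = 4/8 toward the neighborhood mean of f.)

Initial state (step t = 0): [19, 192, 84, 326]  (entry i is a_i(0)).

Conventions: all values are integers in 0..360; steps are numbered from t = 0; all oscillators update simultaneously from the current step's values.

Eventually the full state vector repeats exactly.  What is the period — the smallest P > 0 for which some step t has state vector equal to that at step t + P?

Simulating step by step:
t=0: [19, 192, 84, 326]
t=1: [134, 161, 234, 261]
t=2: [219, 155, 228, 165]
t=3: [117, 54, 127, 63]
t=4: [275, 212, 285, 221]
t=5: [230, 167, 240, 176]
t=6: [140, 77, 150, 86]
t=7: [231, 258, 150, 177]
t=8: [142, 169, 61, 88]
t=9: [234, 171, 244, 180]
t=10: [148, 85, 158, 94]
t=11: [66, 183, 76, 193]
t=12: [173, 109, 183, 119]
t=13: [116, 232, 126, 242]
t=14: [272, 208, 282, 218]
t=15: [224, 160, 234, 170]
t=16: [128, 64, 138, 74]
t=17: [297, 233, 307, 243]
t=18: [274, 210, 284, 220]
t=19: [228, 164, 238, 174]
t=20: [136, 72, 146, 82]
t=21: [313, 249, 323, 259]
t=22: [306, 242, 316, 252]
t=23: [292, 228, 302, 238]
t=24: [264, 200, 274, 210]
t=25: [208, 144, 218, 154]
t=26: [186, 212, 106, 132]
t=27: [142, 168, 242, 268]
t=28: [234, 170, 244, 180]
t=29: [148, 84, 158, 94]
t=30: [66, 182, 76, 192]
t=31: [172, 108, 182, 118]
t=32: [114, 230, 124, 240]
t=33: [268, 204, 278, 214]
t=34: [216, 152, 226, 162]
t=35: [112, 48, 122, 58]
t=36: [265, 201, 275, 211]
t=37: [210, 146, 220, 156]
t=38: [190, 216, 110, 136]
t=39: [150, 176, 250, 276]
t=40: [70, 96, 170, 196]
t=41: [180, 206, 100, 126]
t=42: [130, 156, 230, 256]
t=43: [210, 146, 220, 156]

Answer: 6
Key observation: The state at step 37, [210, 146, 220, 156], reappears at step 43 — and no state repeats earlier — so the cycle the system enters has period 6.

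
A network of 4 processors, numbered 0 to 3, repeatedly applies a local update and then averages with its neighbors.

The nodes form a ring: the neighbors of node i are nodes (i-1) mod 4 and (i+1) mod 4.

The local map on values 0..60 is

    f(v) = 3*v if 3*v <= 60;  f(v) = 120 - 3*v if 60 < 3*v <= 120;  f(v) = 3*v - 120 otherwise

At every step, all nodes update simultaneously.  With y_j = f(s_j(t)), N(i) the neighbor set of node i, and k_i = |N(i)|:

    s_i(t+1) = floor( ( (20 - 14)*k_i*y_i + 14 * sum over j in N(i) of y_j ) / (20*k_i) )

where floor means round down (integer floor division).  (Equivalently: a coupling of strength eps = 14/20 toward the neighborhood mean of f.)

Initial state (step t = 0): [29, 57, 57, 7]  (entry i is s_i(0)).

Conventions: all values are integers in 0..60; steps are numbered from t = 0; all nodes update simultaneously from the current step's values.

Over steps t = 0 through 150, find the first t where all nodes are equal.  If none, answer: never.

Simulating step by step:
t=0: [29, 57, 57, 7]  (not all equal)
t=1: [35, 44, 40, 35]  (not all equal)
t=2: [13, 8, 9, 9]  (not all equal)
t=3: [29, 30, 25, 31]  (not all equal)
t=4: [29, 36, 33, 35]  (not all equal)
t=5: [19, 22, 15, 23]  (not all equal)
t=6: [53, 51, 50, 51]  (not all equal)
t=7: [34, 34, 32, 34]  (not all equal)
t=8: [18, 20, 19, 20]  (not all equal)
t=9: [58, 56, 59, 56]  (not all equal)
t=10: [49, 53, 50, 53]  (not all equal)
t=11: [35, 31, 36, 31]  (not all equal)
t=12: [23, 17, 22, 17]  (not all equal)
t=13: [51, 52, 51, 52]  (not all equal)
t=14: [35, 33, 35, 33]  (not all equal)
t=15: [19, 16, 19, 16]  (not all equal)
t=16: [50, 54, 50, 54]  (not all equal)
t=17: [38, 33, 38, 33]  (not all equal)
t=18: [16, 10, 16, 10]  (not all equal)
t=19: [35, 42, 35, 42]  (not all equal)
t=20: [8, 12, 8, 12]  (not all equal)
t=21: [32, 27, 32, 27]  (not all equal)
t=22: [34, 28, 34, 28]  (not all equal)
t=23: [30, 23, 30, 23]  (not all equal)
t=24: [44, 36, 44, 36]  (not all equal)
t=25: [12, 12, 12, 12]  (all equal)

Answer: 25
Key observation: Synchronization is absorbing here: once all nodes are equal they stay equal, and step 25 is the first all-equal step.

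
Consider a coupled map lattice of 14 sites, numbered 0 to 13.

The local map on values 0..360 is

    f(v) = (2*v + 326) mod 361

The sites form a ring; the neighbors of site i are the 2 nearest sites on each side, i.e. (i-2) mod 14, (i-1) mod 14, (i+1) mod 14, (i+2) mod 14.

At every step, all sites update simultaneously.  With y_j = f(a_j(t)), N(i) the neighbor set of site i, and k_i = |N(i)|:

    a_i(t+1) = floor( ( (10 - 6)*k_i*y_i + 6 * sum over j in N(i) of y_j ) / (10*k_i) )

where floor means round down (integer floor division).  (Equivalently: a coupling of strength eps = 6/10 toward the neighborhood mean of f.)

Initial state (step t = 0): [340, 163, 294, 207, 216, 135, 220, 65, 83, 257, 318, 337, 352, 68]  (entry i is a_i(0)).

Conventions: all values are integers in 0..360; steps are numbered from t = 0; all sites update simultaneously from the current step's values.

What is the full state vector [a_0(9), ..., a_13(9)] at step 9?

Answer: [259, 297, 284, 260, 222, 156, 148, 158, 155, 152, 126, 120, 173, 218]

Derivation:
t=0: [340, 163, 294, 207, 216, 135, 220, 65, 83, 257, 318, 337, 352, 68]
t=1: [247, 205, 171, 120, 87, 122, 92, 117, 126, 158, 221, 226, 258, 214]
t=2: [110, 101, 191, 182, 186, 187, 174, 208, 188, 190, 119, 94, 82, 56]
t=3: [182, 207, 291, 310, 334, 285, 280, 208, 268, 245, 226, 174, 144, 125]
t=4: [232, 150, 200, 187, 221, 171, 156, 93, 106, 116, 142, 217, 238, 222]
t=5: [86, 174, 109, 228, 157, 244, 212, 204, 201, 171, 173, 101, 92, 86]
t=6: [172, 202, 191, 154, 166, 93, 69, 69, 101, 197, 218, 202, 172, 169]
t=7: [268, 188, 271, 229, 249, 176, 148, 158, 157, 191, 142, 154, 222, 216]
t=8: [141, 194, 155, 160, 158, 232, 251, 293, 282, 301, 241, 211, 123, 134]
t=9: [259, 297, 284, 260, 222, 156, 148, 158, 155, 152, 126, 120, 173, 218]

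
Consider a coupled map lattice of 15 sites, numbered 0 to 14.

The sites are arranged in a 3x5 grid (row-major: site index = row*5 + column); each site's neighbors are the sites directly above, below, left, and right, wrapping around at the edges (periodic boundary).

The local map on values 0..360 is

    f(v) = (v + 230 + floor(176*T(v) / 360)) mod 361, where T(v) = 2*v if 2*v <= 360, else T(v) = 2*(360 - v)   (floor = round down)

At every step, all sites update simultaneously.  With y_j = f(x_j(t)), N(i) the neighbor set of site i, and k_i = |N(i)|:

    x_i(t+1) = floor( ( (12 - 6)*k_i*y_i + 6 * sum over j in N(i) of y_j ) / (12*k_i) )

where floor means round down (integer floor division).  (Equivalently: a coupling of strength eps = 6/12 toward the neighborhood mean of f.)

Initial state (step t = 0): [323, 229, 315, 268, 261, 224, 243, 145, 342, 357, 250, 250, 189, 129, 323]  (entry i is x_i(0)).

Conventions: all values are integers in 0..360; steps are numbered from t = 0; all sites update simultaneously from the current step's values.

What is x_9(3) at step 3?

Answer: x_9(3) = 225

Derivation:
t=0: [323, 229, 315, 268, 261, 224, 243, 145, 342, 357, 250, 250, 189, 129, 323]
t=1: [226, 226, 218, 213, 226, 226, 217, 190, 205, 227, 226, 225, 204, 175, 214]
t=2: [226, 225, 225, 223, 225, 225, 225, 225, 223, 225, 225, 225, 223, 220, 224]
t=3: [226, 226, 225, 225, 225, 226, 226, 225, 225, 225, 225, 225, 225, 225, 225]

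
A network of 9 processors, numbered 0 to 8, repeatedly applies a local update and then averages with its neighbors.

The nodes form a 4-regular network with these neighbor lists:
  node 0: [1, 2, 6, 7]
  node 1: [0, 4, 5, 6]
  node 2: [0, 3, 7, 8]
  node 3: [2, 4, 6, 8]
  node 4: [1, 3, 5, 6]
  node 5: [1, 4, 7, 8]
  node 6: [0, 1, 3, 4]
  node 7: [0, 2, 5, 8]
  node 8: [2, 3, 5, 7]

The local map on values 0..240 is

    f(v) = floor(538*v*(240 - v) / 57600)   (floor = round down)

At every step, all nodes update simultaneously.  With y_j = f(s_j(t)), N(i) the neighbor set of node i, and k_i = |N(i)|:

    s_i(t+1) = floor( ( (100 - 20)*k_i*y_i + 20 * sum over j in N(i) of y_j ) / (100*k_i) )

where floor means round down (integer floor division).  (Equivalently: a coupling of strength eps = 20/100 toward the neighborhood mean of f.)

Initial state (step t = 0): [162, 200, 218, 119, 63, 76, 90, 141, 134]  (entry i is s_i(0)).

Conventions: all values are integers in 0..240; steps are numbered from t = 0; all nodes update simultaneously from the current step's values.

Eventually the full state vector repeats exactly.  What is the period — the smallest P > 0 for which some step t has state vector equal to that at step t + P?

Simulating step by step:
t=0: [162, 200, 218, 119, 63, 76, 90, 141, 134]
t=1: [113, 82, 60, 127, 105, 114, 122, 124, 126]
t=2: [131, 123, 106, 132, 131, 133, 133, 132, 132]
t=3: [132, 133, 132, 132, 132, 132, 132, 132, 132]
t=4: [132, 132, 133, 133, 132, 132, 132, 133, 133]
t=5: [132, 133, 132, 132, 132, 132, 132, 132, 132]

Answer: 2
Key observation: The state at step 3, [132, 133, 132, 132, 132, 132, 132, 132, 132], reappears at step 5 — and no state repeats earlier — so the cycle the system enters has period 2.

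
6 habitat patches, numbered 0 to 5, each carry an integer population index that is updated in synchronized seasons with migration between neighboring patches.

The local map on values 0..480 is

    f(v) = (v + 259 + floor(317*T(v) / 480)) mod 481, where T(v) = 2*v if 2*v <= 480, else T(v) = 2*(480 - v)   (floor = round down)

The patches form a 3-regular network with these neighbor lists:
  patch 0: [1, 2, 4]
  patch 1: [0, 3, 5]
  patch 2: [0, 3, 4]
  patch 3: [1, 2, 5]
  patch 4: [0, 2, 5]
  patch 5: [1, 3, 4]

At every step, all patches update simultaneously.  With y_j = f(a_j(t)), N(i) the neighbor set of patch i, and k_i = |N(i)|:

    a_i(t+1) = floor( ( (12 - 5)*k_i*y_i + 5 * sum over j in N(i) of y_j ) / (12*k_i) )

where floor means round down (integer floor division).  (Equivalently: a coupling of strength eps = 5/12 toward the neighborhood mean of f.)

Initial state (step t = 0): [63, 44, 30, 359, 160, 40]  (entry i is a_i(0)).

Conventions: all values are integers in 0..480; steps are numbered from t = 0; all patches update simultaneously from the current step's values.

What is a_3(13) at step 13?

Answer: a_3(13) = 312

Derivation:
t=0: [63, 44, 30, 359, 160, 40]
t=1: [352, 356, 309, 317, 237, 316]
t=2: [304, 300, 312, 308, 319, 310]
t=3: [313, 314, 311, 312, 310, 312]
t=4: [311, 311, 311, 311, 311, 311]
t=5: [312, 312, 312, 312, 312, 312]
t=6: [311, 311, 311, 311, 311, 311]
t=7: [312, 312, 312, 312, 312, 312]
t=8: [311, 311, 311, 311, 311, 311]
t=9: [312, 312, 312, 312, 312, 312]
t=10: [311, 311, 311, 311, 311, 311]
t=11: [312, 312, 312, 312, 312, 312]
t=12: [311, 311, 311, 311, 311, 311]
t=13: [312, 312, 312, 312, 312, 312]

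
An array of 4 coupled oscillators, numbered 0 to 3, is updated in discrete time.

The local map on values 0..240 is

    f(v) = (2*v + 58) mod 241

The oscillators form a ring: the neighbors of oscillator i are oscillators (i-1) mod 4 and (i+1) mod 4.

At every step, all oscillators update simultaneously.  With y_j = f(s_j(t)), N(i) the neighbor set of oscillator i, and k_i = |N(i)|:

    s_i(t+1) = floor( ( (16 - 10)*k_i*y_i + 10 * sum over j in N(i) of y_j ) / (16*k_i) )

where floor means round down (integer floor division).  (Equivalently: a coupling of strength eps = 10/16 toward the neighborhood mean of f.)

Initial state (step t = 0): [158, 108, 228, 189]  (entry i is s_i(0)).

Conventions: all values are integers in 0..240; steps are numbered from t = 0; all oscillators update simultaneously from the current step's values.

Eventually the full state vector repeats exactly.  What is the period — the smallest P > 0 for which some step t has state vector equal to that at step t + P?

Answer: 24
Key observation: The state at step 32, [121, 124, 124, 121], reappears at step 56 — and no state repeats earlier — so the cycle the system enters has period 24.

Derivation:
t=0: [158, 108, 228, 189]
t=1: [121, 63, 83, 124]
t=2: [99, 157, 161, 112]
t=3: [59, 97, 105, 63]
t=4: [126, 67, 71, 132]
t=5: [111, 156, 160, 114]
t=6: [69, 103, 105, 71]
t=7: [143, 78, 79, 144]
t=8: [138, 179, 180, 139]
t=9: [119, 150, 150, 120]
t=10: [75, 97, 98, 75]
t=11: [146, 73, 73, 147]
t=12: [139, 174, 174, 139]
t=13: [116, 143, 143, 116]
t=14: [65, 86, 86, 65]
t=15: [201, 216, 216, 201]
t=16: [153, 73, 73, 153]
t=17: [148, 178, 178, 148]
t=18: [131, 154, 154, 131]
t=19: [93, 110, 110, 93]
t=20: [13, 26, 26, 13]
t=21: [92, 101, 101, 92]
t=22: [6, 13, 13, 6]
t=23: [74, 79, 79, 74]
t=24: [209, 212, 212, 209]
t=25: [161, 73, 73, 161]
t=26: [159, 183, 183, 159]
t=27: [150, 168, 168, 150]
t=28: [128, 141, 141, 128]
t=29: [81, 90, 90, 81]
t=30: [225, 232, 232, 225]
t=31: [30, 35, 35, 30]
t=32: [121, 124, 124, 121]
t=33: [60, 63, 63, 60]
t=34: [179, 182, 182, 179]
t=35: [176, 179, 179, 176]
t=36: [170, 173, 173, 170]
t=37: [158, 161, 161, 158]
t=38: [134, 137, 137, 134]
t=39: [86, 89, 89, 86]
t=40: [231, 234, 234, 231]
t=41: [39, 42, 42, 39]
t=42: [137, 140, 140, 137]
t=43: [92, 95, 95, 92]
t=44: [2, 5, 5, 2]
t=45: [63, 66, 66, 63]
t=46: [185, 188, 188, 185]
t=47: [188, 191, 191, 188]
t=48: [194, 197, 197, 194]
t=49: [206, 209, 209, 206]
t=50: [230, 233, 233, 230]
t=51: [37, 40, 40, 37]
t=52: [133, 136, 136, 133]
t=53: [84, 87, 87, 84]
t=54: [227, 230, 230, 227]
t=55: [31, 34, 34, 31]
t=56: [121, 124, 124, 121]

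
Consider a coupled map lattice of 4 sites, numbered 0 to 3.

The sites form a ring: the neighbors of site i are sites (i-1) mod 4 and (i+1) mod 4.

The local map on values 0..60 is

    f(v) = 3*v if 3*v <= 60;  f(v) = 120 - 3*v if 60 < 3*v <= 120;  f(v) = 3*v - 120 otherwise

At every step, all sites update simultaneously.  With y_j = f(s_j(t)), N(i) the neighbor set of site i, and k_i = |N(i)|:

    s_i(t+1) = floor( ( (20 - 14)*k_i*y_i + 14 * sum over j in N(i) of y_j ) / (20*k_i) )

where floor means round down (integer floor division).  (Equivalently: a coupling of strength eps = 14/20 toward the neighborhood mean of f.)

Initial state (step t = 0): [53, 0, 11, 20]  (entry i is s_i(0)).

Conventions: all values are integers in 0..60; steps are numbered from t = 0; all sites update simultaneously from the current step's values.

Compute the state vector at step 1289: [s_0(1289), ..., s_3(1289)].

Simulating step by step:
t=0: [53, 0, 11, 20]
t=1: [32, 25, 30, 43]
t=2: [26, 32, 27, 21]
t=3: [40, 35, 40, 45]
t=4: [10, 4, 10, 4]
t=5: [17, 24, 17, 24]
t=6: [48, 50, 48, 50]
t=7: [28, 25, 28, 25]
t=8: [42, 38, 42, 38]
t=9: [6, 6, 6, 6]
t=10: [18, 18, 18, 18]
t=11: [54, 54, 54, 54]
t=12: [42, 42, 42, 42]
t=13: [6, 6, 6, 6]

Answer: [6, 6, 6, 6]
Key observation: The state at step 9, [6, 6, 6, 6], reappears at step 13: the system is in a cycle of period 4 from step 9 on.  Therefore the state at step 1289 equals the state at step 9 + ((1289 - 9) mod 4) = 9, which is [6, 6, 6, 6].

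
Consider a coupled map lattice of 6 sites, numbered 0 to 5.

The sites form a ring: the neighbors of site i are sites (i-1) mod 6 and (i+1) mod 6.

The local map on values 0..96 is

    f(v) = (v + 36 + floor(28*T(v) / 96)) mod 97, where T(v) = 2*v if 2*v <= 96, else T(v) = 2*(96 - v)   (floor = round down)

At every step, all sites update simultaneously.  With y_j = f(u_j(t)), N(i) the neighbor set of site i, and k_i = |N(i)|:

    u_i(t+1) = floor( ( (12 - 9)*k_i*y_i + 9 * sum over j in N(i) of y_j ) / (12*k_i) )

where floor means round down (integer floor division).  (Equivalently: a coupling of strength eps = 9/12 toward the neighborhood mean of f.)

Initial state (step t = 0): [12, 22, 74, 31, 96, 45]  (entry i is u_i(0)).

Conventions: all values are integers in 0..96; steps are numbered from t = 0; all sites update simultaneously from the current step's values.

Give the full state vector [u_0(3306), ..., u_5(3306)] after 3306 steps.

Simulating step by step:
t=0: [12, 22, 74, 31, 96, 45]
t=1: [43, 47, 64, 43, 44, 36]
t=2: [41, 13, 12, 12, 39, 28]
t=3: [51, 35, 55, 34, 50, 21]
t=4: [64, 35, 71, 34, 63, 28]
t=5: [69, 39, 73, 39, 68, 35]
t=6: [39, 18, 6, 18, 39, 40]
t=7: [24, 32, 59, 32, 24, 0]
t=8: [64, 56, 69, 56, 64, 64]
t=9: [19, 21, 19, 21, 19, 21]
t=10: [68, 66, 68, 66, 68, 66]
t=11: [22, 22, 22, 22, 22, 22]
t=12: [70, 70, 70, 70, 70, 70]
t=13: [24, 24, 24, 24, 24, 24]
t=14: [74, 74, 74, 74, 74, 74]
t=15: [25, 25, 25, 25, 25, 25]
t=16: [75, 75, 75, 75, 75, 75]
t=17: [26, 26, 26, 26, 26, 26]
t=18: [77, 77, 77, 77, 77, 77]
t=19: [27, 27, 27, 27, 27, 27]
t=20: [78, 78, 78, 78, 78, 78]
t=21: [27, 27, 27, 27, 27, 27]

Answer: [78, 78, 78, 78, 78, 78]
Key observation: The state at step 19, [27, 27, 27, 27, 27, 27], reappears at step 21: the system is in a cycle of period 2 from step 19 on.  Therefore the state at step 3306 equals the state at step 19 + ((3306 - 19) mod 2) = 20, which is [78, 78, 78, 78, 78, 78].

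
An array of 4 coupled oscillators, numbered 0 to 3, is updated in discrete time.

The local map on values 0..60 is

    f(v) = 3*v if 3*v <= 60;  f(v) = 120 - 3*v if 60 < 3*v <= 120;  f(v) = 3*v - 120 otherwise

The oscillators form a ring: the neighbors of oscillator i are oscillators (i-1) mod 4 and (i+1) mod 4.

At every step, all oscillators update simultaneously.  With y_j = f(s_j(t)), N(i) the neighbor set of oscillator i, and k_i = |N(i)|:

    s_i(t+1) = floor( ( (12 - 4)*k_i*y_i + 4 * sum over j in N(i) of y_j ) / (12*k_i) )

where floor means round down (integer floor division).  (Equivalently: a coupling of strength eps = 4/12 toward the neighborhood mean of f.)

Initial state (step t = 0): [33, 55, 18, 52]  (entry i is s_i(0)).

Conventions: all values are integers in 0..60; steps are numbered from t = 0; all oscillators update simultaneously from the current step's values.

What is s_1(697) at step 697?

Answer: s_1(697) = 38
Key observation: The state at step 6, [22, 14, 38, 46], reappears at step 8: the system is in a cycle of period 2 from step 6 on.  Therefore the state at step 697 equals the state at step 6 + ((697 - 6) mod 2) = 7, which is [46, 38, 14, 22].

Derivation:
t=0: [33, 55, 18, 52]
t=1: [27, 42, 49, 36]
t=2: [29, 15, 21, 19]
t=3: [39, 45, 55, 53]
t=4: [11, 18, 39, 34]
t=5: [34, 42, 14, 18]
t=6: [22, 14, 38, 46]
t=7: [46, 38, 14, 22]
t=8: [22, 14, 38, 46]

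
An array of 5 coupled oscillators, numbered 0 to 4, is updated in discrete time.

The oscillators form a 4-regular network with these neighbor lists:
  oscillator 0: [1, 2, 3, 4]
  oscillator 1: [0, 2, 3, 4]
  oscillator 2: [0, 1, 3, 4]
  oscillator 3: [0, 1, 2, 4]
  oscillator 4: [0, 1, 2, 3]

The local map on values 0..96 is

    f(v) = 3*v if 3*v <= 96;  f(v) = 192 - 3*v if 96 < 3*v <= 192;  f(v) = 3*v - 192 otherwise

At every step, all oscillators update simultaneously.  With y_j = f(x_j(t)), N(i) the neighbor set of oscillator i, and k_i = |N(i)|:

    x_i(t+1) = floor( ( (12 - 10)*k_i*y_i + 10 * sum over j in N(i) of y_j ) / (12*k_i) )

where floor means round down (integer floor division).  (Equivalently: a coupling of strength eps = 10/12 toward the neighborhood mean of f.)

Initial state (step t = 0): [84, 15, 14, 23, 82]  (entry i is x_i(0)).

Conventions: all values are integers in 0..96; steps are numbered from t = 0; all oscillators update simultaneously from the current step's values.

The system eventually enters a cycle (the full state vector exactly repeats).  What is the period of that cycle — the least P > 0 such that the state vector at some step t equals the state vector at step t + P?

Simulating step by step:
t=0: [84, 15, 14, 23, 82]
t=1: [53, 54, 54, 53, 54]
t=2: [31, 31, 31, 31, 31]
t=3: [93, 93, 93, 93, 93]
t=4: [87, 87, 87, 87, 87]
t=5: [69, 69, 69, 69, 69]
t=6: [15, 15, 15, 15, 15]
t=7: [45, 45, 45, 45, 45]
t=8: [57, 57, 57, 57, 57]
t=9: [21, 21, 21, 21, 21]
t=10: [63, 63, 63, 63, 63]
t=11: [3, 3, 3, 3, 3]
t=12: [9, 9, 9, 9, 9]
t=13: [27, 27, 27, 27, 27]
t=14: [81, 81, 81, 81, 81]
t=15: [51, 51, 51, 51, 51]
t=16: [39, 39, 39, 39, 39]
t=17: [75, 75, 75, 75, 75]
t=18: [33, 33, 33, 33, 33]
t=19: [93, 93, 93, 93, 93]

Answer: 16
Key observation: The state at step 3, [93, 93, 93, 93, 93], reappears at step 19 — and no state repeats earlier — so the cycle the system enters has period 16.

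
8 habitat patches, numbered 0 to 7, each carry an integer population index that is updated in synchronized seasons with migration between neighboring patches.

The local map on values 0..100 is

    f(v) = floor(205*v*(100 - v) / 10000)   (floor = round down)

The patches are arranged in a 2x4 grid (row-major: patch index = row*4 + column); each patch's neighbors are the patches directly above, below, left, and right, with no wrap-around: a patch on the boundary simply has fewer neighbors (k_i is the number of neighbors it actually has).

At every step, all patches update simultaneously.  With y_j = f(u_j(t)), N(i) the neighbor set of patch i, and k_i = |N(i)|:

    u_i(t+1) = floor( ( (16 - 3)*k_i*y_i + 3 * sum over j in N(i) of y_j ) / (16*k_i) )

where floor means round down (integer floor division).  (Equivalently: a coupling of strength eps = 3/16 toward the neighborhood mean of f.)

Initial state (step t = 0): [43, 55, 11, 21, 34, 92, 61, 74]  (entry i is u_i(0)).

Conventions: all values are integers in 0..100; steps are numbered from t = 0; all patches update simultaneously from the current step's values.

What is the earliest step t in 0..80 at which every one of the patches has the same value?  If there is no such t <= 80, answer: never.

Simulating step by step:
t=0: [43, 55, 11, 21, 34, 92, 61, 74]  (not all equal)
t=1: [49, 45, 24, 33, 43, 21, 43, 39]  (not all equal)
t=2: [50, 48, 39, 44, 48, 37, 48, 47]  (not all equal)
t=3: [51, 50, 48, 49, 50, 47, 50, 50]  (not all equal)
t=4: [51, 51, 51, 51, 51, 51, 51, 51]  (all equal)

Answer: 4
Key observation: Synchronization is absorbing here: once all patches are equal they stay equal, and step 4 is the first all-equal step.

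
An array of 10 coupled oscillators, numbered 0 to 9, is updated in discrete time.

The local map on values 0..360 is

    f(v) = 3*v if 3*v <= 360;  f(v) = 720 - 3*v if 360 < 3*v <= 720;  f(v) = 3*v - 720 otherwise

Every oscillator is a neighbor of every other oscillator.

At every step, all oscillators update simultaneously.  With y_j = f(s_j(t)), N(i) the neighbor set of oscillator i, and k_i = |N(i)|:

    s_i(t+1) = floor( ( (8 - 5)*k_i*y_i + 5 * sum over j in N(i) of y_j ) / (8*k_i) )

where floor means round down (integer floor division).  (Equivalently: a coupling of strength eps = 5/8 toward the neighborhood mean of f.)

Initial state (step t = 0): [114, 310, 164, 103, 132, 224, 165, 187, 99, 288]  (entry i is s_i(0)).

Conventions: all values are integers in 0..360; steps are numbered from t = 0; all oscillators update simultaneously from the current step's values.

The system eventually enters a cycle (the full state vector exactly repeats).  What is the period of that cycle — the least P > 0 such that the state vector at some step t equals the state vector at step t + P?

Simulating step by step:
t=0: [114, 310, 164, 103, 132, 224, 165, 187, 99, 288]
t=1: [263, 222, 228, 253, 257, 173, 227, 207, 249, 202]
t=2: [71, 67, 61, 62, 66, 112, 62, 80, 58, 85]
t=3: [215, 212, 206, 207, 211, 253, 207, 224, 204, 228]
t=4: [76, 79, 85, 84, 80, 65, 84, 68, 86, 64]
t=5: [230, 233, 238, 237, 233, 220, 237, 222, 239, 219]
t=6: [28, 25, 21, 21, 25, 37, 21, 35, 20, 38]
t=7: [82, 79, 75, 75, 79, 90, 75, 88, 74, 91]
t=8: [243, 240, 237, 237, 240, 250, 237, 249, 236, 251]
t=9: [12, 9, 12, 12, 9, 18, 12, 17, 13, 19]
t=10: [38, 35, 38, 38, 35, 44, 38, 43, 39, 45]
t=11: [116, 113, 116, 116, 113, 122, 116, 121, 117, 123]
t=12: [348, 345, 348, 348, 345, 350, 348, 350, 349, 349]
t=13: [324, 321, 324, 324, 321, 325, 324, 325, 324, 324]
t=14: [251, 248, 251, 251, 248, 252, 251, 252, 251, 251]
t=15: [32, 29, 32, 32, 29, 33, 32, 33, 32, 32]
t=16: [95, 92, 95, 95, 92, 96, 95, 96, 95, 95]
t=17: [284, 281, 284, 284, 281, 285, 284, 285, 284, 284]
t=18: [131, 128, 131, 131, 128, 132, 131, 132, 131, 131]
t=19: [327, 330, 327, 327, 330, 326, 327, 326, 327, 327]
t=20: [261, 264, 261, 261, 264, 260, 261, 260, 261, 261]
t=21: [63, 66, 63, 63, 66, 62, 63, 62, 63, 63]
t=22: [189, 192, 189, 189, 192, 188, 189, 188, 189, 189]
t=23: [152, 149, 152, 152, 149, 153, 152, 153, 152, 152]
t=24: [264, 267, 264, 264, 267, 263, 264, 263, 264, 264]
t=25: [72, 75, 72, 72, 75, 71, 72, 71, 72, 72]
t=26: [216, 219, 216, 216, 219, 215, 216, 215, 216, 216]
t=27: [71, 68, 71, 71, 68, 72, 71, 72, 71, 71]
t=28: [212, 209, 212, 212, 209, 213, 212, 213, 212, 212]
t=29: [84, 87, 84, 84, 87, 83, 84, 83, 84, 84]
t=30: [252, 255, 252, 252, 255, 251, 252, 251, 252, 252]
t=31: [36, 39, 36, 36, 39, 35, 36, 35, 36, 36]
t=32: [108, 111, 108, 108, 111, 107, 108, 107, 108, 108]
t=33: [324, 327, 324, 324, 327, 323, 324, 323, 324, 324]
t=34: [252, 255, 252, 252, 255, 251, 252, 251, 252, 252]

Answer: 4
Key observation: The state at step 30, [252, 255, 252, 252, 255, 251, 252, 251, 252, 252], reappears at step 34 — and no state repeats earlier — so the cycle the system enters has period 4.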